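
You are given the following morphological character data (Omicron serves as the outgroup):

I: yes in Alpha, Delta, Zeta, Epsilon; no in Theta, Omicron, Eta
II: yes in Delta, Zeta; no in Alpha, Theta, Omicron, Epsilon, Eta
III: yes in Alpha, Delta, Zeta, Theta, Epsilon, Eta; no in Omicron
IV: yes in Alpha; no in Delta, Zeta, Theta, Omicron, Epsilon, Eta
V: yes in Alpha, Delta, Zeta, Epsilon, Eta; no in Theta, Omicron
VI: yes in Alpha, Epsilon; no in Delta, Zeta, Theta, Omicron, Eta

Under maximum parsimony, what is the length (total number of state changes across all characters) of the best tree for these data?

6

The outgroup has state 'no' for every character, so 'yes' is the derived state throughout.
I: derived state 'yes' in Alpha, Delta, Epsilon, and Zeta only — synapomorphy for {Alpha, Delta, Epsilon, Zeta}.
II (derived state 'yes') is shared by Delta and Zeta — a synapomorphy uniting that clade.
All ingroup taxa share the derived state 'yes' for III; it defines the ingroup but does not resolve relationships within it.
IV (derived state 'yes') is unique to Alpha (autapomorphy; uninformative for grouping).
V (derived state 'yes') is shared by Alpha, Delta, Epsilon, Eta, and Zeta — a synapomorphy uniting that clade.
VI (derived state 'yes') is shared by Alpha and Epsilon — a synapomorphy uniting that clade.
Most parsimonious ingroup topology: ((((Zeta,Delta),(Epsilon,Alpha)),Eta),Theta).
Changes per character on this tree: I: 1; II: 1; III: 1; IV: 1; V: 1; VI: 1.
Total = 6.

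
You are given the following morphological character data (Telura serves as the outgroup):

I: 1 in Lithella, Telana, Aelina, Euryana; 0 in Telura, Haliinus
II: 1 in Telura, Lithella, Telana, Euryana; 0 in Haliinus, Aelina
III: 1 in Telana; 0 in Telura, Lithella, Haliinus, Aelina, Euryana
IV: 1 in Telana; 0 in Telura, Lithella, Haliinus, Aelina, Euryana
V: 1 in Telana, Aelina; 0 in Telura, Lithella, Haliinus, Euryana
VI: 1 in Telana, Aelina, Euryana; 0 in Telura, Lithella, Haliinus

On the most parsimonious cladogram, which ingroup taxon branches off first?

Haliinus

Character polarity is set by the outgroup: the derived state is whichever differs from the outgroup's state, so for II the derived state is '0', and for the remaining characters it is '1'.
I (derived state '1') is shared by Aelina, Euryana, Lithella, and Telana — a synapomorphy uniting that clade.
II groups Aelina and Haliinus, which is incompatible with the clades supported by the remaining characters; treating it as convergent (homoplasy) costs fewer steps than any alternative tree.
III (derived state '1') is unique to Telana (autapomorphy; uninformative for grouping).
IV: derived state '1' in Telana only — an autapomorphy, so it tells us nothing about relationships among taxa.
V: derived state '1' in Aelina and Telana only — synapomorphy for {Aelina, Telana}.
Only Aelina, Euryana, and Telana show the derived state '1' for VI, supporting them as a clade.
Most parsimonious ingroup topology: ((Lithella,((Telana,Aelina),Euryana)),Haliinus).
Haliinus is sister to the clade containing all other ingroup taxa, so it is the earliest-diverging (most basal) ingroup lineage.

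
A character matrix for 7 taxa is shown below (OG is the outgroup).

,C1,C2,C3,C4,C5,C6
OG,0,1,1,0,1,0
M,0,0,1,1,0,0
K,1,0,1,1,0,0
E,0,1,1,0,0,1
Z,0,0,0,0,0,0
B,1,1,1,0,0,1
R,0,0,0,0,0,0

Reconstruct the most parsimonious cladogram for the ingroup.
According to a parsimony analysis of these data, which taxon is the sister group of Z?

Character polarity is set by the outgroup: the derived state is whichever differs from the outgroup's state, so for C2, C3, C5 the derived state is '0', and for the remaining characters it is '1'.
C1 groups B and K, which is incompatible with the clades supported by the remaining characters; treating it as convergent (homoplasy) costs fewer steps than any alternative tree.
C2 (derived state '0') is shared by K, M, R, and Z — a synapomorphy uniting that clade.
C3: derived state '0' in R and Z only — synapomorphy for {R, Z}.
C4: derived state '1' in K and M only — synapomorphy for {K, M}.
C5 (derived state '0') is shared by all ingroup taxa — unites the whole ingroup.
C6: derived state '1' in B and E only — synapomorphy for {B, E}.
Most parsimonious ingroup topology: (((M,K),(Z,R)),(E,B)).
Z and R form a cherry on this tree, so they are sister taxa.

R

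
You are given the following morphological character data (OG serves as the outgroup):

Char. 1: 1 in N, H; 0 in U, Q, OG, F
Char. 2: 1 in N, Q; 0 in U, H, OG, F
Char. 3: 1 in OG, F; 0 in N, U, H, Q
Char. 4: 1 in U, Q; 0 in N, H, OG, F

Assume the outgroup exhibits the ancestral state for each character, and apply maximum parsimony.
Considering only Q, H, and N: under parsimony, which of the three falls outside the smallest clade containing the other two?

Character polarity is set by the outgroup: the derived state is whichever differs from the outgroup's state, so for Char. 3 the derived state is '0', and for the remaining characters it is '1'.
Char. 1 (derived state '1') is shared by H and N — a synapomorphy uniting that clade.
Char. 2 (state '1') occurs in N and Q but conflicts with the nesting implied by the other characters — most parsimoniously interpreted as homoplasy.
Only H, N, Q, and U show the derived state '0' for Char. 3, supporting them as a clade.
Char. 4: derived state '1' in Q and U only — synapomorphy for {Q, U}.
Most parsimonious ingroup topology: (F,((U,Q),(N,H))).
N and H share a more recent common ancestor with each other than either does with Q, so Q is the least closely related of the three.

Q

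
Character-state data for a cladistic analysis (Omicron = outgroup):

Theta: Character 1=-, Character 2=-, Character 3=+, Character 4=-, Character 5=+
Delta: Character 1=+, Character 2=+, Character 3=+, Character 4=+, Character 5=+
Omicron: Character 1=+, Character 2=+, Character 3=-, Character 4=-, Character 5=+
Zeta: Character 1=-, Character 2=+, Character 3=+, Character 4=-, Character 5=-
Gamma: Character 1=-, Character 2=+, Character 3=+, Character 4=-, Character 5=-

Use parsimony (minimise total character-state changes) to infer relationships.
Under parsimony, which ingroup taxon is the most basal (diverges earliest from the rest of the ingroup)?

Delta

Character polarity is set by the outgroup: the derived state is whichever differs from the outgroup's state, so for Character 1, Character 2, Character 5 the derived state is '-', and for the remaining characters it is '+'.
Character 1: derived state '-' in Gamma, Theta, and Zeta only — synapomorphy for {Gamma, Theta, Zeta}.
Character 2: derived state '-' in Theta only — an autapomorphy, so it tells us nothing about relationships among taxa.
Character 3 (derived state '+') is shared by all ingroup taxa — unites the whole ingroup.
Character 4: derived state '+' in Delta only — an autapomorphy, so it tells us nothing about relationships among taxa.
Character 5 (derived state '-') is shared by Gamma and Zeta — a synapomorphy uniting that clade.
Most parsimonious ingroup topology: ((Theta,(Zeta,Gamma)),Delta).
Delta is sister to the clade containing all other ingroup taxa, so it is the earliest-diverging (most basal) ingroup lineage.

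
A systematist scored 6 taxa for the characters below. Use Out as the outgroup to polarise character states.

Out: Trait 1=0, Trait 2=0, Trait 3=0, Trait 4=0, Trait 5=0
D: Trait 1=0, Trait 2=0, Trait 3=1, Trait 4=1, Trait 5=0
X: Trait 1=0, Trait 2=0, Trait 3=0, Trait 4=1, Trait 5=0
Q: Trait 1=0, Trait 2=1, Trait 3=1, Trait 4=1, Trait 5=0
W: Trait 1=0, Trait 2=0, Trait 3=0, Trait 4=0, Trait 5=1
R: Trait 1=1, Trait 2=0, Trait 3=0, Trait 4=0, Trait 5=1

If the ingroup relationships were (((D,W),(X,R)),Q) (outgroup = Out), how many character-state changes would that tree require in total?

9

Map each character onto (((D,W),(X,R)),Q) (rooted by Out) and count the minimum state changes it requires (Fitch parsimony):
Trait 1: 1; Trait 2: 1; Trait 3: 2; Trait 4: 3; Trait 5: 2.
Total tree length = 9.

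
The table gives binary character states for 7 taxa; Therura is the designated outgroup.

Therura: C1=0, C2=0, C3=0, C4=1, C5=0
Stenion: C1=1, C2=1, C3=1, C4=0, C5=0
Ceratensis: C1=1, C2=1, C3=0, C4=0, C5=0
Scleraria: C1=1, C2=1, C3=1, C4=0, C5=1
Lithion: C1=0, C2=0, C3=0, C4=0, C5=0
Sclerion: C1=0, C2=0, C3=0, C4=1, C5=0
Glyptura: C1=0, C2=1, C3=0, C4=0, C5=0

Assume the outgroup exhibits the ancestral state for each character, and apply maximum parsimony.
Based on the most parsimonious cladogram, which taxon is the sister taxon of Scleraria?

Character polarity is set by the outgroup: the derived state is whichever differs from the outgroup's state, so for C4 the derived state is '0', and for the remaining characters it is '1'.
Only Ceratensis, Scleraria, and Stenion show the derived state '1' for C1, supporting them as a clade.
Only Ceratensis, Glyptura, Scleraria, and Stenion show the derived state '1' for C2, supporting them as a clade.
C3: derived state '1' in Scleraria and Stenion only — synapomorphy for {Scleraria, Stenion}.
C4 (derived state '0') is shared by Ceratensis, Glyptura, Lithion, Scleraria, and Stenion — a synapomorphy uniting that clade.
C5: derived state '1' in Scleraria only — an autapomorphy, so it tells us nothing about relationships among taxa.
Most parsimonious ingroup topology: (((((Stenion,Scleraria),Ceratensis),Glyptura),Lithion),Sclerion).
Scleraria and Stenion form a cherry on this tree, so they are sister taxa.

Stenion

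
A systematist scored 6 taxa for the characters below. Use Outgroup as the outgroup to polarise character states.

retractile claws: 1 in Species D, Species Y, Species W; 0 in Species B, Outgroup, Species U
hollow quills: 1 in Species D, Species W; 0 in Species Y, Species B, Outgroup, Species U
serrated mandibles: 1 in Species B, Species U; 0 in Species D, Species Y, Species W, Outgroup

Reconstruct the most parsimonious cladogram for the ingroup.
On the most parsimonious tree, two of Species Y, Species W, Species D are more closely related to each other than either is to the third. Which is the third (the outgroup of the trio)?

The outgroup has state '0' for every character, so '1' is the derived state throughout.
retractile claws: derived state '1' in Species D, Species W, and Species Y only — synapomorphy for {Species D, Species W, Species Y}.
hollow quills: derived state '1' in Species D and Species W only — synapomorphy for {Species D, Species W}.
serrated mandibles (derived state '1') is shared by Species B and Species U — a synapomorphy uniting that clade.
Most parsimonious ingroup topology: ((Species B,Species U),((Species W,Species D),Species Y)).
Species D and Species W share a more recent common ancestor with each other than either does with Species Y, so Species Y is the least closely related of the three.

Species Y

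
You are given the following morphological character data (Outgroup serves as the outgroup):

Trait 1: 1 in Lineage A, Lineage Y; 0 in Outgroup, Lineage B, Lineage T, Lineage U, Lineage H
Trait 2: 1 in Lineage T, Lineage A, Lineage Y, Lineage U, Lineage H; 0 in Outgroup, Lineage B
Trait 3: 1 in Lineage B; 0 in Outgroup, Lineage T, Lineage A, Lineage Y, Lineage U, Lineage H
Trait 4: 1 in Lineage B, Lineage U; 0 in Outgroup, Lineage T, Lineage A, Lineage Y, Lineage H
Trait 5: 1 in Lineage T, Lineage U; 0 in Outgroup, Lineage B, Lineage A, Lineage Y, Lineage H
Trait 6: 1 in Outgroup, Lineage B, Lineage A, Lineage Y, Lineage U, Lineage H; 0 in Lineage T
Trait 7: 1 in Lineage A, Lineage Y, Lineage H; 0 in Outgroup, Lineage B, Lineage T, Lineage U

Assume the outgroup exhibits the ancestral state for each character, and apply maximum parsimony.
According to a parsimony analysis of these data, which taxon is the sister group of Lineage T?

Character polarity is set by the outgroup: the derived state is whichever differs from the outgroup's state, so for Trait 6 the derived state is '0', and for the remaining characters it is '1'.
Trait 1: derived state '1' in Lineage A and Lineage Y only — synapomorphy for {Lineage A, Lineage Y}.
Trait 2 (derived state '1') is shared by Lineage A, Lineage H, Lineage T, Lineage U, and Lineage Y — a synapomorphy uniting that clade.
Trait 3: derived state '1' in Lineage B only — an autapomorphy, so it tells us nothing about relationships among taxa.
Trait 4 groups Lineage B and Lineage U, which is incompatible with the clades supported by the remaining characters; treating it as convergent (homoplasy) costs fewer steps than any alternative tree.
Trait 5 (derived state '1') is shared by Lineage T and Lineage U — a synapomorphy uniting that clade.
Trait 6: derived state '0' in Lineage T only — an autapomorphy, so it tells us nothing about relationships among taxa.
Only Lineage A, Lineage H, and Lineage Y show the derived state '1' for Trait 7, supporting them as a clade.
Most parsimonious ingroup topology: (Lineage B,((Lineage T,Lineage U),((Lineage A,Lineage Y),Lineage H))).
Lineage T and Lineage U form a cherry on this tree, so they are sister taxa.

Lineage U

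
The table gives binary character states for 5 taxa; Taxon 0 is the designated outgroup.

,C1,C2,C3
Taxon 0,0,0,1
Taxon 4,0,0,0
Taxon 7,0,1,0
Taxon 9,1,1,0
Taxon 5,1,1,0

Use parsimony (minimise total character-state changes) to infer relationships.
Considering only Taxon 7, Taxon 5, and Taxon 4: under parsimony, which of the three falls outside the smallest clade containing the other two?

Character polarity is set by the outgroup: the derived state is whichever differs from the outgroup's state, so for C3 the derived state is '0', and for the remaining characters it is '1'.
Only Taxon 5 and Taxon 9 show the derived state '1' for C1, supporting them as a clade.
C2 (derived state '1') is shared by Taxon 5, Taxon 7, and Taxon 9 — a synapomorphy uniting that clade.
C3 (derived state '0') is shared by all ingroup taxa — unites the whole ingroup.
Most parsimonious ingroup topology: (Taxon 4,(Taxon 7,(Taxon 9,Taxon 5))).
Taxon 7 and Taxon 5 share a more recent common ancestor with each other than either does with Taxon 4, so Taxon 4 is the least closely related of the three.

Taxon 4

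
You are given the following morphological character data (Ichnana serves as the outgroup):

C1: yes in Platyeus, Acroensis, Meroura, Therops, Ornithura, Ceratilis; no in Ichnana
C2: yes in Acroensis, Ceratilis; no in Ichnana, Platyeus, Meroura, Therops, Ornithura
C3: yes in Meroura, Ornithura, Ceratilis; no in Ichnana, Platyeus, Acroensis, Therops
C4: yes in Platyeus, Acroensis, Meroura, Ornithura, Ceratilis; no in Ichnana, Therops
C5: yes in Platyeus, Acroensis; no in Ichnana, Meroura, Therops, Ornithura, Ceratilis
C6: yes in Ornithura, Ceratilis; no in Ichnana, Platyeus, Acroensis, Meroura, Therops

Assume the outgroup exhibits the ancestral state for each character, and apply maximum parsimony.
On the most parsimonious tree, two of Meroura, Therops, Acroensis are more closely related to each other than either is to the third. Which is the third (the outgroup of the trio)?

The outgroup has state 'no' for every character, so 'yes' is the derived state throughout.
C1 (derived state 'yes') is shared by all ingroup taxa — unites the whole ingroup.
C2 groups Acroensis and Ceratilis, which is incompatible with the clades supported by the remaining characters; treating it as convergent (homoplasy) costs fewer steps than any alternative tree.
Only Ceratilis, Meroura, and Ornithura show the derived state 'yes' for C3, supporting them as a clade.
C4: derived state 'yes' in Acroensis, Ceratilis, Meroura, Ornithura, and Platyeus only — synapomorphy for {Acroensis, Ceratilis, Meroura, Ornithura, Platyeus}.
C5 (derived state 'yes') is shared by Acroensis and Platyeus — a synapomorphy uniting that clade.
Only Ceratilis and Ornithura show the derived state 'yes' for C6, supporting them as a clade.
Most parsimonious ingroup topology: (((Platyeus,Acroensis),((Ceratilis,Ornithura),Meroura)),Therops).
Acroensis and Meroura share a more recent common ancestor with each other than either does with Therops, so Therops is the least closely related of the three.

Therops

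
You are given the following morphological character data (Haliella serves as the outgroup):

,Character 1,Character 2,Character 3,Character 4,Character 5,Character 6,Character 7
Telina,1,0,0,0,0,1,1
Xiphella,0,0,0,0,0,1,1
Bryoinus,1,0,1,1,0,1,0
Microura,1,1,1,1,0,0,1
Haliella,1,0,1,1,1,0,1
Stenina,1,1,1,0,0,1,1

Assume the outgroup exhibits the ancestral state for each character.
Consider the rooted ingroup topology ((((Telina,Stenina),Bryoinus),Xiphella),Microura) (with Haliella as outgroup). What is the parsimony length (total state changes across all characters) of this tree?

10

Map each character onto ((((Telina,Stenina),Bryoinus),Xiphella),Microura) (rooted by Haliella) and count the minimum state changes it requires (Fitch parsimony):
Character 1: 1; Character 2: 2; Character 3: 2; Character 4: 2; Character 5: 1; Character 6: 1; Character 7: 1.
Total tree length = 10.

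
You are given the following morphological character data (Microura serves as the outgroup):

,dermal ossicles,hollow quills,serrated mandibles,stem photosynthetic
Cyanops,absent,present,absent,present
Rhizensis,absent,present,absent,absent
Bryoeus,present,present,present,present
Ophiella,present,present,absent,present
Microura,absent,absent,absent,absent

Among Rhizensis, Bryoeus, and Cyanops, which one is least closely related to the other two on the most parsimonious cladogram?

The outgroup has state 'absent' for every character, so 'present' is the derived state throughout.
dermal ossicles: derived state 'present' in Bryoeus and Ophiella only — synapomorphy for {Bryoeus, Ophiella}.
hollow quills (derived state 'present') is shared by all ingroup taxa — unites the whole ingroup.
serrated mandibles (derived state 'present') is unique to Bryoeus (autapomorphy; uninformative for grouping).
Only Bryoeus, Cyanops, and Ophiella show the derived state 'present' for stem photosynthetic, supporting them as a clade.
Most parsimonious ingroup topology: (Rhizensis,((Bryoeus,Ophiella),Cyanops)).
Cyanops and Bryoeus share a more recent common ancestor with each other than either does with Rhizensis, so Rhizensis is the least closely related of the three.

Rhizensis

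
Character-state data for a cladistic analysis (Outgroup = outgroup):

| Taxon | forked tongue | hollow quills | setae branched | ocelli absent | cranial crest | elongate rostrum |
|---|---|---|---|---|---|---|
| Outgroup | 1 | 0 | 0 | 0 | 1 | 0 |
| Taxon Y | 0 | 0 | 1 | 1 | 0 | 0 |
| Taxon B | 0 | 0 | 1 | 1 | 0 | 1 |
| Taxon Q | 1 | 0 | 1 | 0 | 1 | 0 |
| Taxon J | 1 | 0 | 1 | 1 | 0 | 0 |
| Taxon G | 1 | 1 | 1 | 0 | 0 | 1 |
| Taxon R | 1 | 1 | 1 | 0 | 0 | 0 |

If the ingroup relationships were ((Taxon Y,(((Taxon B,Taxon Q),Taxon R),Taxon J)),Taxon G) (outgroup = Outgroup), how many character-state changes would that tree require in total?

12

Map each character onto ((Taxon Y,(((Taxon B,Taxon Q),Taxon R),Taxon J)),Taxon G) (rooted by Outgroup) and count the minimum state changes it requires (Fitch parsimony):
forked tongue: 2; hollow quills: 2; setae branched: 1; ocelli absent: 3; cranial crest: 2; elongate rostrum: 2.
Total tree length = 12.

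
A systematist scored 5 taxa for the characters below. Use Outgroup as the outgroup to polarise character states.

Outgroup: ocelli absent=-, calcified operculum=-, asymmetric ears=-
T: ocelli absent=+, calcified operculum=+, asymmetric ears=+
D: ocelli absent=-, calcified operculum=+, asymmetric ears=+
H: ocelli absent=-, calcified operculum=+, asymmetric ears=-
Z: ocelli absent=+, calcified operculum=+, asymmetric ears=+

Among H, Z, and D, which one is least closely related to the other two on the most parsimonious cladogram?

H

The outgroup has state '-' for every character, so '+' is the derived state throughout.
Only T and Z show the derived state '+' for ocelli absent, supporting them as a clade.
calcified operculum (derived state '+') is shared by all ingroup taxa — unites the whole ingroup.
asymmetric ears (derived state '+') is shared by D, T, and Z — a synapomorphy uniting that clade.
Most parsimonious ingroup topology: (((T,Z),D),H).
D and Z share a more recent common ancestor with each other than either does with H, so H is the least closely related of the three.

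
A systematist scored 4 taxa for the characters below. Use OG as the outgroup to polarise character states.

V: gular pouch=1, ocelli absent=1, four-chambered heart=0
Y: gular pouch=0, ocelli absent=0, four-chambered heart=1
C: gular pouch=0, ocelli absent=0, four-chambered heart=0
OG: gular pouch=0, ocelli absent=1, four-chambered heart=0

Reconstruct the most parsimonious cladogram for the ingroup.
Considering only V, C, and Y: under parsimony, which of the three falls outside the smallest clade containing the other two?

Character polarity is set by the outgroup: the derived state is whichever differs from the outgroup's state, so for ocelli absent the derived state is '0', and for the remaining characters it is '1'.
gular pouch: derived state '1' in V only — an autapomorphy, so it tells us nothing about relationships among taxa.
Only C and Y show the derived state '0' for ocelli absent, supporting them as a clade.
four-chambered heart: derived state '1' in Y only — an autapomorphy, so it tells us nothing about relationships among taxa.
Most parsimonious ingroup topology: ((C,Y),V).
C and Y share a more recent common ancestor with each other than either does with V, so V is the least closely related of the three.

V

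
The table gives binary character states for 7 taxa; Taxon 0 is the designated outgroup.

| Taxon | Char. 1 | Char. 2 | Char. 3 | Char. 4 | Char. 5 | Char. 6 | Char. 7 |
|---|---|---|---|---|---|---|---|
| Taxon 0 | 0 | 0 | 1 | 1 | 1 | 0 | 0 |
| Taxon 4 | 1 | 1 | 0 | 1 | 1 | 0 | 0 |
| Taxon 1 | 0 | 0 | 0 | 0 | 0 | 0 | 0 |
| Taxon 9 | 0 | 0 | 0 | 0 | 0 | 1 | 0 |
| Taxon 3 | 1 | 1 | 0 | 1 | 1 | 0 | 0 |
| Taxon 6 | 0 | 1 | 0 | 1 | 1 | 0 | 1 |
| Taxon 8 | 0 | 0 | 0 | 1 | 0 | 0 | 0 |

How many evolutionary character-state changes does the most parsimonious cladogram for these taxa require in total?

Character polarity is set by the outgroup: the derived state is whichever differs from the outgroup's state, so for Char. 3, Char. 4, Char. 5 the derived state is '0', and for the remaining characters it is '1'.
Char. 1 (derived state '1') is shared by Taxon 3 and Taxon 4 — a synapomorphy uniting that clade.
Char. 2 (derived state '1') is shared by Taxon 3, Taxon 4, and Taxon 6 — a synapomorphy uniting that clade.
Char. 3 (derived state '0') is shared by all ingroup taxa — unites the whole ingroup.
Only Taxon 1 and Taxon 9 show the derived state '0' for Char. 4, supporting them as a clade.
Char. 5: derived state '0' in Taxon 1, Taxon 8, and Taxon 9 only — synapomorphy for {Taxon 1, Taxon 8, Taxon 9}.
Char. 6: derived state '1' in Taxon 9 only — an autapomorphy, so it tells us nothing about relationships among taxa.
Char. 7: derived state '1' in Taxon 6 only — an autapomorphy, so it tells us nothing about relationships among taxa.
Most parsimonious ingroup topology: (((Taxon 4,Taxon 3),Taxon 6),((Taxon 1,Taxon 9),Taxon 8)).
Changes per character on this tree: Char. 1: 1; Char. 2: 1; Char. 3: 1; Char. 4: 1; Char. 5: 1; Char. 6: 1; Char. 7: 1.
Total = 7.

7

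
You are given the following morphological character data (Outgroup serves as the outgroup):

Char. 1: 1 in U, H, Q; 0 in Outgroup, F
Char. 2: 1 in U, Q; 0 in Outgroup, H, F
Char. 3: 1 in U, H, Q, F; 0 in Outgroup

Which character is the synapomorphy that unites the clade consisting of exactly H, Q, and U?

The outgroup has state '0' for every character, so '1' is the derived state throughout.
Char. 1 (derived state '1') is shared by H, Q, and U — a synapomorphy uniting that clade.
Only Q and U show the derived state '1' for Char. 2, supporting them as a clade.
All ingroup taxa share the derived state '1' for Char. 3; it defines the ingroup but does not resolve relationships within it.
Most parsimonious ingroup topology: (((U,Q),H),F).
The clade {H, Q, U} is supported by Char. 1: its derived state '1' occurs in exactly those taxa and in no other taxon (including the outgroup).

Char. 1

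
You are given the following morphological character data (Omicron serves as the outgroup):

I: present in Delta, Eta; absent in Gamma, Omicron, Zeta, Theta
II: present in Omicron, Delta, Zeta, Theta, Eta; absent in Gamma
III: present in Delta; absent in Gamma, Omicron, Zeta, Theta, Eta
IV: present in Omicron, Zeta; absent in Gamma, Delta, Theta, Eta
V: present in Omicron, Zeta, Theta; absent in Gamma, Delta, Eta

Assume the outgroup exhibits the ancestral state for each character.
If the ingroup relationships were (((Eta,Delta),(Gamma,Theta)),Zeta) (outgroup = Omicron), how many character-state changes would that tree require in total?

Map each character onto (((Eta,Delta),(Gamma,Theta)),Zeta) (rooted by Omicron) and count the minimum state changes it requires (Fitch parsimony):
I: 1; II: 1; III: 1; IV: 1; V: 2.
Total tree length = 6.

6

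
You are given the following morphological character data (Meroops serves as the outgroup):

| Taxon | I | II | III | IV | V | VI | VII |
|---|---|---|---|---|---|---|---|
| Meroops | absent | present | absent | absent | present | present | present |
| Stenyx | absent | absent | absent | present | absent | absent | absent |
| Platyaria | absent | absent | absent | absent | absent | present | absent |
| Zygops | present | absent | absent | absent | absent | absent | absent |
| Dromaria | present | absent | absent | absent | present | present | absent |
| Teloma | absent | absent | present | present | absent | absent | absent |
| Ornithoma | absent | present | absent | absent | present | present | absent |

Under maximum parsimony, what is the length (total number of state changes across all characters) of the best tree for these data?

Character polarity is set by the outgroup: the derived state is whichever differs from the outgroup's state, so for II, V, VI, VII the derived state is 'absent', and for the remaining characters it is 'present'.
I (state 'present') occurs in Dromaria and Zygops but conflicts with the nesting implied by the other characters — most parsimoniously interpreted as homoplasy.
II: derived state 'absent' in Dromaria, Platyaria, Stenyx, Teloma, and Zygops only — synapomorphy for {Dromaria, Platyaria, Stenyx, Teloma, Zygops}.
III: derived state 'present' in Teloma only — an autapomorphy, so it tells us nothing about relationships among taxa.
IV: derived state 'present' in Stenyx and Teloma only — synapomorphy for {Stenyx, Teloma}.
Only Platyaria, Stenyx, Teloma, and Zygops show the derived state 'absent' for V, supporting them as a clade.
VI: derived state 'absent' in Stenyx, Teloma, and Zygops only — synapomorphy for {Stenyx, Teloma, Zygops}.
VII (derived state 'absent') is shared by all ingroup taxa — unites the whole ingroup.
Most parsimonious ingroup topology: (((((Stenyx,Teloma),Zygops),Platyaria),Dromaria),Ornithoma).
Changes per character on this tree: I: 2; II: 1; III: 1; IV: 1; V: 1; VI: 1; VII: 1.
Total = 8.

8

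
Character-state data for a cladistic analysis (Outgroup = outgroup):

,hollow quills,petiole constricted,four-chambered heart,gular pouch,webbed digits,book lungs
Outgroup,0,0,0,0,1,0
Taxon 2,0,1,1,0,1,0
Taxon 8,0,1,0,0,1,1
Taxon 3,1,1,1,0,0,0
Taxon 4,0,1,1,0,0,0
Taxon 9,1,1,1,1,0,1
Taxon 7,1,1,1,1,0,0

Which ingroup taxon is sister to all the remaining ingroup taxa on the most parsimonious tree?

Taxon 8

Character polarity is set by the outgroup: the derived state is whichever differs from the outgroup's state, so for webbed digits the derived state is '0', and for the remaining characters it is '1'.
Only Taxon 3, Taxon 7, and Taxon 9 show the derived state '1' for hollow quills, supporting them as a clade.
All ingroup taxa share the derived state '1' for petiole constricted; it defines the ingroup but does not resolve relationships within it.
four-chambered heart (derived state '1') is shared by Taxon 2, Taxon 3, Taxon 4, Taxon 7, and Taxon 9 — a synapomorphy uniting that clade.
Only Taxon 7 and Taxon 9 show the derived state '1' for gular pouch, supporting them as a clade.
Only Taxon 3, Taxon 4, Taxon 7, and Taxon 9 show the derived state '0' for webbed digits, supporting them as a clade.
book lungs (state '1') occurs in Taxon 8 and Taxon 9 but conflicts with the nesting implied by the other characters — most parsimoniously interpreted as homoplasy.
Most parsimonious ingroup topology: ((Taxon 2,((Taxon 3,(Taxon 9,Taxon 7)),Taxon 4)),Taxon 8).
Taxon 8 is sister to the clade containing all other ingroup taxa, so it is the earliest-diverging (most basal) ingroup lineage.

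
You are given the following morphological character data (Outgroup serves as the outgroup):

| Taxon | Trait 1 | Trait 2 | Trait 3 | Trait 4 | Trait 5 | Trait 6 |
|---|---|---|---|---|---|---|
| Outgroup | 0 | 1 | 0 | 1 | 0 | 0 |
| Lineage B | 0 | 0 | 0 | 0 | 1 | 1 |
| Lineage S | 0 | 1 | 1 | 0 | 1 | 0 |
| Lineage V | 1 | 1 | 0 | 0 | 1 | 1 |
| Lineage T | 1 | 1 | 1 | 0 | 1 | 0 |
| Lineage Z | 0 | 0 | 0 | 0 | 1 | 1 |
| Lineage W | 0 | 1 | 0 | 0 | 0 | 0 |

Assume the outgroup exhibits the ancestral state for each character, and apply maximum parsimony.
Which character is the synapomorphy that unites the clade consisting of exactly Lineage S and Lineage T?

Character polarity is set by the outgroup: the derived state is whichever differs from the outgroup's state, so for Trait 2, Trait 4 the derived state is '0', and for the remaining characters it is '1'.
Trait 1 (state '1') occurs in Lineage T and Lineage V but conflicts with the nesting implied by the other characters — most parsimoniously interpreted as homoplasy.
Trait 2 (derived state '0') is shared by Lineage B and Lineage Z — a synapomorphy uniting that clade.
Trait 3 (derived state '1') is shared by Lineage S and Lineage T — a synapomorphy uniting that clade.
All ingroup taxa share the derived state '0' for Trait 4; it defines the ingroup but does not resolve relationships within it.
Trait 5: derived state '1' in Lineage B, Lineage S, Lineage T, Lineage V, and Lineage Z only — synapomorphy for {Lineage B, Lineage S, Lineage T, Lineage V, Lineage Z}.
Only Lineage B, Lineage V, and Lineage Z show the derived state '1' for Trait 6, supporting them as a clade.
Most parsimonious ingroup topology: ((((Lineage B,Lineage Z),Lineage V),(Lineage S,Lineage T)),Lineage W).
The clade {Lineage S, Lineage T} is supported by Trait 3: its derived state '1' occurs in exactly those taxa and in no other taxon (including the outgroup).

Trait 3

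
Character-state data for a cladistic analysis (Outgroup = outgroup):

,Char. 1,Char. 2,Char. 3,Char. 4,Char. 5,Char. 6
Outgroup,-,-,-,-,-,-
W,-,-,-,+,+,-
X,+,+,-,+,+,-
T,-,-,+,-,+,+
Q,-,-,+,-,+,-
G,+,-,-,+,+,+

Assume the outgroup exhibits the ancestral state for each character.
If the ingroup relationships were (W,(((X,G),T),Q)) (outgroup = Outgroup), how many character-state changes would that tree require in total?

Map each character onto (W,(((X,G),T),Q)) (rooted by Outgroup) and count the minimum state changes it requires (Fitch parsimony):
Char. 1: 1; Char. 2: 1; Char. 3: 2; Char. 4: 2; Char. 5: 1; Char. 6: 2.
Total tree length = 9.

9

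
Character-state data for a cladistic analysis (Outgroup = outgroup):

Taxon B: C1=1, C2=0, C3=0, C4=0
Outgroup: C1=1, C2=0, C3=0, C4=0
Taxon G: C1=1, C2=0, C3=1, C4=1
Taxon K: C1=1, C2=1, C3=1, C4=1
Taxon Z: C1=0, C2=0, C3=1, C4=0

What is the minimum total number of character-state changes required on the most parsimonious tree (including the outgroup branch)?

Character polarity is set by the outgroup: the derived state is whichever differs from the outgroup's state, so for C1 the derived state is '0', and for the remaining characters it is '1'.
C1 (derived state '0') is unique to Taxon Z (autapomorphy; uninformative for grouping).
C2: derived state '1' in Taxon K only — an autapomorphy, so it tells us nothing about relationships among taxa.
Only Taxon G, Taxon K, and Taxon Z show the derived state '1' for C3, supporting them as a clade.
C4: derived state '1' in Taxon G and Taxon K only — synapomorphy for {Taxon G, Taxon K}.
Most parsimonious ingroup topology: (((Taxon G,Taxon K),Taxon Z),Taxon B).
Changes per character on this tree: C1: 1; C2: 1; C3: 1; C4: 1.
Total = 4.

4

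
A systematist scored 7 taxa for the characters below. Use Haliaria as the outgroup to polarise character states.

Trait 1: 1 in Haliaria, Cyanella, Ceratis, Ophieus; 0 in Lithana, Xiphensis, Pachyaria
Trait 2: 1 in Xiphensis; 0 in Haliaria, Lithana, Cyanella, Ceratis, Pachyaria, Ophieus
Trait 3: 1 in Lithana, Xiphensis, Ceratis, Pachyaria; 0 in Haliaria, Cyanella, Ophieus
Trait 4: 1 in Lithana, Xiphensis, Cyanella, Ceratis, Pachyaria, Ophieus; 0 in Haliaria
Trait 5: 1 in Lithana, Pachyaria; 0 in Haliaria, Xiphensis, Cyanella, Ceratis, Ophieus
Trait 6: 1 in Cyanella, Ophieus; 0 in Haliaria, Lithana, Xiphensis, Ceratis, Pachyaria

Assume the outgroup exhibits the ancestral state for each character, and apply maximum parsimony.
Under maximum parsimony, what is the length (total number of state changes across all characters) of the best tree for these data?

Character polarity is set by the outgroup: the derived state is whichever differs from the outgroup's state, so for Trait 1 the derived state is '0', and for the remaining characters it is '1'.
Only Lithana, Pachyaria, and Xiphensis show the derived state '0' for Trait 1, supporting them as a clade.
Trait 2: derived state '1' in Xiphensis only — an autapomorphy, so it tells us nothing about relationships among taxa.
Trait 3 (derived state '1') is shared by Ceratis, Lithana, Pachyaria, and Xiphensis — a synapomorphy uniting that clade.
All ingroup taxa share the derived state '1' for Trait 4; it defines the ingroup but does not resolve relationships within it.
Only Lithana and Pachyaria show the derived state '1' for Trait 5, supporting them as a clade.
Only Cyanella and Ophieus show the derived state '1' for Trait 6, supporting them as a clade.
Most parsimonious ingroup topology: ((((Lithana,Pachyaria),Xiphensis),Ceratis),(Cyanella,Ophieus)).
Changes per character on this tree: Trait 1: 1; Trait 2: 1; Trait 3: 1; Trait 4: 1; Trait 5: 1; Trait 6: 1.
Total = 6.

6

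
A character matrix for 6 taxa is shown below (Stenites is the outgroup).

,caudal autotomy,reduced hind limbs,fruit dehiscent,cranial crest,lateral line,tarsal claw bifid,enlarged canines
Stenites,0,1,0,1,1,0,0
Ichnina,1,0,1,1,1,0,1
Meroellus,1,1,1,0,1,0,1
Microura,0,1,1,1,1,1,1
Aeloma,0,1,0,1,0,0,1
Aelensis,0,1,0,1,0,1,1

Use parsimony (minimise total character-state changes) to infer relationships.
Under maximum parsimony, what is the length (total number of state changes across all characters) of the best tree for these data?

8

Character polarity is set by the outgroup: the derived state is whichever differs from the outgroup's state, so for reduced hind limbs, cranial crest, lateral line the derived state is '0', and for the remaining characters it is '1'.
caudal autotomy (derived state '1') is shared by Ichnina and Meroellus — a synapomorphy uniting that clade.
reduced hind limbs (derived state '0') is unique to Ichnina (autapomorphy; uninformative for grouping).
Only Ichnina, Meroellus, and Microura show the derived state '1' for fruit dehiscent, supporting them as a clade.
cranial crest: derived state '0' in Meroellus only — an autapomorphy, so it tells us nothing about relationships among taxa.
Only Aelensis and Aeloma show the derived state '0' for lateral line, supporting them as a clade.
tarsal claw bifid groups Aelensis and Microura, which is incompatible with the clades supported by the remaining characters; treating it as convergent (homoplasy) costs fewer steps than any alternative tree.
enlarged canines (derived state '1') is shared by all ingroup taxa — unites the whole ingroup.
Most parsimonious ingroup topology: (((Ichnina,Meroellus),Microura),(Aeloma,Aelensis)).
Changes per character on this tree: caudal autotomy: 1; reduced hind limbs: 1; fruit dehiscent: 1; cranial crest: 1; lateral line: 1; tarsal claw bifid: 2; enlarged canines: 1.
Total = 8.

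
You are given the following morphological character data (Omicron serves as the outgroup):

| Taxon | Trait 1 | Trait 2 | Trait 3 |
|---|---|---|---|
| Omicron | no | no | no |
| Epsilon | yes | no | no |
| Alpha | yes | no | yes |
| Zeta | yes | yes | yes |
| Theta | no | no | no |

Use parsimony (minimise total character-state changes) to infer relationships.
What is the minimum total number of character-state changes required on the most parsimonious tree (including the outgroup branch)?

The outgroup has state 'no' for every character, so 'yes' is the derived state throughout.
Trait 1: derived state 'yes' in Alpha, Epsilon, and Zeta only — synapomorphy for {Alpha, Epsilon, Zeta}.
Trait 2 (derived state 'yes') is unique to Zeta (autapomorphy; uninformative for grouping).
Trait 3: derived state 'yes' in Alpha and Zeta only — synapomorphy for {Alpha, Zeta}.
Most parsimonious ingroup topology: ((Epsilon,(Alpha,Zeta)),Theta).
Changes per character on this tree: Trait 1: 1; Trait 2: 1; Trait 3: 1.
Total = 3.

3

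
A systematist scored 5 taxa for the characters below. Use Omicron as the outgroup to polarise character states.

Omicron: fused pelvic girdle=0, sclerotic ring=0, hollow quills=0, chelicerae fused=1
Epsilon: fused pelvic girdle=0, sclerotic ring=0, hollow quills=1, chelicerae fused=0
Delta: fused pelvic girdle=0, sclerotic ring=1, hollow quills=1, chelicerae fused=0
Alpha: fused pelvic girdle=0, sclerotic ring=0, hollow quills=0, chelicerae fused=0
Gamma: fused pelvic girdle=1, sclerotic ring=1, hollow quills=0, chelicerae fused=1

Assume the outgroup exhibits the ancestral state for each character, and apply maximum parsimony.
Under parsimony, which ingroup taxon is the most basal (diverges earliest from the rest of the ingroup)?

Character polarity is set by the outgroup: the derived state is whichever differs from the outgroup's state, so for chelicerae fused the derived state is '0', and for the remaining characters it is '1'.
fused pelvic girdle (derived state '1') is unique to Gamma (autapomorphy; uninformative for grouping).
sclerotic ring groups Delta and Gamma, which is incompatible with the clades supported by the remaining characters; treating it as convergent (homoplasy) costs fewer steps than any alternative tree.
hollow quills: derived state '1' in Delta and Epsilon only — synapomorphy for {Delta, Epsilon}.
chelicerae fused: derived state '0' in Alpha, Delta, and Epsilon only — synapomorphy for {Alpha, Delta, Epsilon}.
Most parsimonious ingroup topology: (((Delta,Epsilon),Alpha),Gamma).
Gamma is sister to the clade containing all other ingroup taxa, so it is the earliest-diverging (most basal) ingroup lineage.

Gamma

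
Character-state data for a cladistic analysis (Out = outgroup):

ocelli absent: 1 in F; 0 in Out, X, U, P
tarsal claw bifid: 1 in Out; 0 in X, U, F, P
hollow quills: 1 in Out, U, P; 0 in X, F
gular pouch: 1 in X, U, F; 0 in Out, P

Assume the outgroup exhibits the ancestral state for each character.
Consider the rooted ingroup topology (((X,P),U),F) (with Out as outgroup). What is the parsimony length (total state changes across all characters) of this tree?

6

Map each character onto (((X,P),U),F) (rooted by Out) and count the minimum state changes it requires (Fitch parsimony):
ocelli absent: 1; tarsal claw bifid: 1; hollow quills: 2; gular pouch: 2.
Total tree length = 6.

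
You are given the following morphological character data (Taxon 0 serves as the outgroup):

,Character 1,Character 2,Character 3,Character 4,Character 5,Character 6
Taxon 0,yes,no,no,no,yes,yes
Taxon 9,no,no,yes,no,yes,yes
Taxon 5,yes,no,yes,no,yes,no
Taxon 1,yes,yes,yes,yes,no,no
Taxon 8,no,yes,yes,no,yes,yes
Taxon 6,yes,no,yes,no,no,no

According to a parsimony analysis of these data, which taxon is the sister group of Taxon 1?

Character polarity is set by the outgroup: the derived state is whichever differs from the outgroup's state, so for Character 1, Character 5, Character 6 the derived state is 'no', and for the remaining characters it is 'yes'.
Character 1: derived state 'no' in Taxon 8 and Taxon 9 only — synapomorphy for {Taxon 8, Taxon 9}.
Character 2 groups Taxon 1 and Taxon 8, which is incompatible with the clades supported by the remaining characters; treating it as convergent (homoplasy) costs fewer steps than any alternative tree.
All ingroup taxa share the derived state 'yes' for Character 3; it defines the ingroup but does not resolve relationships within it.
Character 4: derived state 'yes' in Taxon 1 only — an autapomorphy, so it tells us nothing about relationships among taxa.
Only Taxon 1 and Taxon 6 show the derived state 'no' for Character 5, supporting them as a clade.
Character 6 (derived state 'no') is shared by Taxon 1, Taxon 5, and Taxon 6 — a synapomorphy uniting that clade.
Most parsimonious ingroup topology: (((Taxon 1,Taxon 6),Taxon 5),(Taxon 8,Taxon 9)).
Taxon 1 and Taxon 6 form a cherry on this tree, so they are sister taxa.

Taxon 6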